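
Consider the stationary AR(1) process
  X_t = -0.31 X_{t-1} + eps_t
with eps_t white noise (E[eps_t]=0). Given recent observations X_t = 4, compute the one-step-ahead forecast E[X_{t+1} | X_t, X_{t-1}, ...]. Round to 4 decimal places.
E[X_{t+1} \mid \mathcal F_t] = -1.2400

For an AR(p) model X_t = c + sum_i phi_i X_{t-i} + eps_t, the
one-step-ahead conditional mean is
  E[X_{t+1} | X_t, ...] = c + sum_i phi_i X_{t+1-i}.
Substitute known values:
  E[X_{t+1} | ...] = (-0.31) * (4)
                   = -1.2400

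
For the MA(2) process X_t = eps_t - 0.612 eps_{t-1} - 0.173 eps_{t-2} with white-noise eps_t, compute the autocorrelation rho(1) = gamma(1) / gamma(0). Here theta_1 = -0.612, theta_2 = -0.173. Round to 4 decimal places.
\rho(1) = -0.3604

For an MA(q) process with theta_0 = 1, the autocovariance is
  gamma(k) = sigma^2 * sum_{i=0..q-k} theta_i * theta_{i+k},
and rho(k) = gamma(k) / gamma(0). Sigma^2 cancels.
  numerator   = (1)*(-0.612) + (-0.612)*(-0.173) = -0.506124.
  denominator = (1)^2 + (-0.612)^2 + (-0.173)^2 = 1.404473.
  rho(1) = -0.506124 / 1.404473 = -0.3604.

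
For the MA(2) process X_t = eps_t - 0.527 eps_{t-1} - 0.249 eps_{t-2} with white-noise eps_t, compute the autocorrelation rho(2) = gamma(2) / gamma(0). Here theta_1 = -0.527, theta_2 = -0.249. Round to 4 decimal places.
\rho(2) = -0.1859

For an MA(q) process with theta_0 = 1, the autocovariance is
  gamma(k) = sigma^2 * sum_{i=0..q-k} theta_i * theta_{i+k},
and rho(k) = gamma(k) / gamma(0). Sigma^2 cancels.
  numerator   = (1)*(-0.249) = -0.249.
  denominator = (1)^2 + (-0.527)^2 + (-0.249)^2 = 1.33973.
  rho(2) = -0.249 / 1.33973 = -0.1859.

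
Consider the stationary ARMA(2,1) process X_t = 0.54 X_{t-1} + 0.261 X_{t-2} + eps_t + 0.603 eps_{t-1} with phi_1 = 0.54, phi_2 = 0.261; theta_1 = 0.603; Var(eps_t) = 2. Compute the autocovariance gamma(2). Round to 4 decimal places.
\gamma(2) = 7.6585

Multiply the model equation by X_{t-k} and take expectations. With theta_0 = psi_0 = 1 and psi_j the MA(infinity) weights, this gives
  gamma(k) - sum_i phi_i gamma(k-i) = c_k,
  c_k = sigma^2 * sum_{j=k..q} theta_j psi_{j-k}   (c_k = 0 for k > q),
using gamma(-m) = gamma(m).
psi-weights needed (psi_j = theta_j + sum_i phi_i psi_{j-i}):
  psi_1 = theta_1 + phi_1 = 0.603 + (0.54) = 1.143
Right-hand sides:
  c_0 = sigma^2 (1 + theta_1 psi_1) = 2 * (1 + (0.603)(1.143)) = 2 * 1.689229 = 3.378458
  c_1 = sigma^2 theta_1 = 2 * (0.603) = 1.206
  c_2 = 0
Equations for k = 0, 1, 2 (AR order 2, c_2 = 0):
  (E0) gamma(0) = phi_1 gamma(1) + phi_2 gamma(2) + c_0
  (E1) gamma(1) = phi_1 gamma(0) + phi_2 gamma(1) + c_1
  (E2) gamma(2) = phi_1 gamma(1) + phi_2 gamma(0)
From (E1): gamma(1) = A gamma(0) + B with
  A = phi_1 / (1 - phi_2) = 0.54 / 0.739 = 0.730717,   B = c_1 / (1 - phi_2) = 1.206 / 0.739 = 1.631935.
Insert (E2) into (E0): gamma(0) (1 - phi_2^2) = phi_1 (1 + phi_2) gamma(1) + c_0.
  phi_1 (1 + phi_2) = (0.54)(1.261) = 0.68094,   1 - phi_2^2 = 0.931879.
Replace gamma(1) by A gamma(0) + B and collect gamma(0):
  gamma(0) [0.931879 - (0.68094)(0.730717)] = (0.68094)(1.631935) + 3.378458
  gamma(0) * 0.434304 = 4.489708
  gamma(0) = 4.489708 / 0.434304 = 10.337697.
  gamma(1) = A gamma(0) + B = (0.730717)(10.337697) + (1.631935) = 9.185868.
  gamma(2) = phi_1 gamma(1) + phi_2 gamma(0) = (0.54)(9.185868) + (0.261)(10.337697) = 7.658508.
Therefore gamma(2) = 7.6585 (to 4 decimal places).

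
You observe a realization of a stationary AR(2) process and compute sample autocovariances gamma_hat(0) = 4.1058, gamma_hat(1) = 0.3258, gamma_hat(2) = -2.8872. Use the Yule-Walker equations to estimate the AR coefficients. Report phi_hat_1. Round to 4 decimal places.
\hat\phi_{1} = 0.1360

The Yule-Walker equations for an AR(p) process read, in matrix form,
  Gamma_p phi = r_p,   with   (Gamma_p)_{ij} = gamma(|i - j|),
                       (r_p)_i = gamma(i),   i,j = 1..p.
Substitute the sample gammas (Toeplitz matrix and right-hand side of size 2):
  Gamma_p = [[4.1058, 0.3258], [0.3258, 4.1058]]
  r_p     = [0.3258, -2.8872]
Written out:
  4.1058 phi_1 + 0.3258 phi_2 = 0.3258
  0.3258 phi_1 + 4.1058 phi_2 = -2.8872
Solve by Cramer's rule:
  det = gamma(0)^2 - gamma(1)^2 = (4.1058)^2 - (0.3258)^2 = 16.85759364 - 0.10614564 = 16.751448
  phi_hat_1 = [gamma(1) gamma(0) - gamma(1) gamma(2)] / det = [(0.3258)(4.1058) - (0.3258)(-2.8872)] / 16.751448 = 2.2783194 / 16.751448 = 0.136
  phi_hat_2 = [gamma(0) gamma(2) - gamma(1)^2] / det = [(4.1058)(-2.8872) - (0.3258)^2] / 16.751448 = -11.9604114 / 16.751448 = -0.714
So phi_hat = [0.1360, -0.7140].
Therefore phi_hat_1 = 0.1360.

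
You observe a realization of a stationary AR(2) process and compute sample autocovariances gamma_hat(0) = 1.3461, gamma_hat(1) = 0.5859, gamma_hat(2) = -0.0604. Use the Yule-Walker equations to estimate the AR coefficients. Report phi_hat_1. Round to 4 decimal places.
\hat\phi_{1} = 0.5611

The Yule-Walker equations for an AR(p) process read, in matrix form,
  Gamma_p phi = r_p,   with   (Gamma_p)_{ij} = gamma(|i - j|),
                       (r_p)_i = gamma(i),   i,j = 1..p.
Substitute the sample gammas (Toeplitz matrix and right-hand side of size 2):
  Gamma_p = [[1.3461, 0.5859], [0.5859, 1.3461]]
  r_p     = [0.5859, -0.0604]
Written out:
  1.3461 phi_1 + 0.5859 phi_2 = 0.5859
  0.5859 phi_1 + 1.3461 phi_2 = -0.0604
Solve by Cramer's rule:
  det = gamma(0)^2 - gamma(1)^2 = (1.3461)^2 - (0.5859)^2 = 1.81198521 - 0.34327881 = 1.4687064
  phi_hat_1 = [gamma(1) gamma(0) - gamma(1) gamma(2)] / det = [(0.5859)(1.3461) - (0.5859)(-0.0604)] / 1.4687064 = 0.82406835 / 1.4687064 = 0.5611
  phi_hat_2 = [gamma(0) gamma(2) - gamma(1)^2] / det = [(1.3461)(-0.0604) - (0.5859)^2] / 1.4687064 = -0.42458325 / 1.4687064 = -0.2891
So phi_hat = [0.5611, -0.2891].
Therefore phi_hat_1 = 0.5611.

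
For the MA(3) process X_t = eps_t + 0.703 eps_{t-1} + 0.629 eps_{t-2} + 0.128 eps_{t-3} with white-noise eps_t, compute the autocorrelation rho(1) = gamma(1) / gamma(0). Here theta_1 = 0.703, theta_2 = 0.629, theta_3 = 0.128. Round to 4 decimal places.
\rho(1) = 0.6430

For an MA(q) process with theta_0 = 1, the autocovariance is
  gamma(k) = sigma^2 * sum_{i=0..q-k} theta_i * theta_{i+k},
and rho(k) = gamma(k) / gamma(0). Sigma^2 cancels.
  numerator   = (1)*(0.703) + (0.703)*(0.629) + (0.629)*(0.128) = 1.225699.
  denominator = (1)^2 + (0.703)^2 + (0.629)^2 + (0.128)^2 = 1.906234.
  rho(1) = 1.225699 / 1.906234 = 0.6430.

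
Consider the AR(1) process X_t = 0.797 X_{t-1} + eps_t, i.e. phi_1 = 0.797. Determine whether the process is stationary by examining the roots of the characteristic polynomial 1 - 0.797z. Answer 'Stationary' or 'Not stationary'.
\text{Stationary}

The AR(p) characteristic polynomial is P(z) = 1 - 0.797z.
Stationarity requires all roots to lie outside the unit circle, i.e. |z| > 1 for every root.
This is linear in z: 1 + (-0.797) z = 0  =>  z = -1/(-0.797) = 1.254705,  |z| = 1.254705.
Moduli of all roots: 1.2547.
All moduli strictly greater than 1? Yes.
Verdict: Stationary.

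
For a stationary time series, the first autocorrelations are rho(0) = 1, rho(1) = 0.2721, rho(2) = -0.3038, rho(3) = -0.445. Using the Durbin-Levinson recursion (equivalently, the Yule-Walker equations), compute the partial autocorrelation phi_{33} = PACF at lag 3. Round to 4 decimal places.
\phi_{33} = -0.2819

The PACF at lag k is phi_{kk}, the last component of the solution
to the Yule-Walker system G_k phi = r_k where
  (G_k)_{ij} = rho(|i - j|), (r_k)_i = rho(i), i,j = 1..k.
Equivalently, Durbin-Levinson gives phi_{kk} iteratively:
  phi_{11} = rho(1)
  phi_{kk} = [rho(k) - sum_{j=1..k-1} phi_{k-1,j} rho(k-j)]
            / [1 - sum_{j=1..k-1} phi_{k-1,j} rho(j)],
  phi_{k,j} = phi_{k-1,j} - phi_{kk} phi_{k-1,k-j},  j = 1..k-1.
Step k = 1:
  phi_11 = rho(1) = 0.2721.
Step k = 2:
  phi_22 = [rho(2) - phi_11 rho(1)] / [1 - phi_11 rho(1)] = [-0.3038 - (0.2721)(0.2721)] / [1 - (0.2721)(0.2721)]
         = -0.37783841 / 0.92596159 = -0.40805.
  Update: phi_21 = phi_11 - phi_22 phi_11 = 0.2721 - (-0.40805)(0.2721) = 0.38313.
Step k = 3:
  phi_33 = [rho(3) - phi_21 rho(2) - phi_22 rho(1)] / [1 - phi_21 rho(1) - phi_22 rho(2)]
    numerator   = -0.445 - (0.38313)(-0.3038) - (-0.40805)(0.2721) = -0.21757466
    denominator = 1 - (0.38313)(0.2721) - (-0.40805)(-0.3038) = 0.77178472
  phi_33 = -0.21757466 / 0.77178472 = -0.2819.
Therefore phi_{33} = -0.2819.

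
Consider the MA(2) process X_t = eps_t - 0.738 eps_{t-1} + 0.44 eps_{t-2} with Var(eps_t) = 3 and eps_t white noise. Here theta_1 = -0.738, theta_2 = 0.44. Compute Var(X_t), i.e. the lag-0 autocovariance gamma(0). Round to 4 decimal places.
\gamma(0) = 5.2147

For an MA(q) process X_t = eps_t + sum_i theta_i eps_{t-i} with
Var(eps_t) = sigma^2, the variance is
  gamma(0) = sigma^2 * (1 + sum_i theta_i^2).
  sum_i theta_i^2 = (-0.738)^2 + (0.44)^2 = 0.544644 + 0.1936 = 0.738244.
  gamma(0) = 3 * (1 + 0.738244) = 3 * 1.738244 = 5.214732, which rounds to 5.2147.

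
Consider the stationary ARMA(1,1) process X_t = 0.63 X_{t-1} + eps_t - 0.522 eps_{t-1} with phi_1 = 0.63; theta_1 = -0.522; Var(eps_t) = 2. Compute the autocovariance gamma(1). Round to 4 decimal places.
\gamma(1) = 0.2404

Multiply the model equation by X_{t-k} and take expectations. With theta_0 = psi_0 = 1 and psi_j the MA(infinity) weights, this gives
  gamma(k) - sum_i phi_i gamma(k-i) = c_k,
  c_k = sigma^2 * sum_{j=k..q} theta_j psi_{j-k}   (c_k = 0 for k > q),
using gamma(-m) = gamma(m).
psi-weights needed (psi_j = theta_j + sum_i phi_i psi_{j-i}):
  psi_1 = theta_1 + phi_1 = -0.522 + (0.63) = 0.108
Right-hand sides:
  c_0 = sigma^2 (1 + theta_1 psi_1) = 2 * (1 + (-0.522)(0.108)) = 2 * 0.943624 = 1.887248
  c_1 = sigma^2 theta_1 = 2 * (-0.522) = -1.044
  c_2 = 0
Equations for k = 0 and k = 1 (AR order 1):
  gamma(0) = phi_1 gamma(1) + c_0
  gamma(1) = phi_1 gamma(0) + c_1
Substituting the second into the first: gamma(0) (1 - phi_1^2) = c_0 + phi_1 c_1, so
  gamma(0) = (c_0 + phi_1 c_1) / (1 - phi_1^2) = (1.887248 + (0.63)(-1.044)) / (1 - (0.63)^2) = 1.229528 / 0.6031 = 2.03868.
  gamma(1) = phi_1 gamma(0) + c_1 = (0.63)(2.03868) + (-1.044) = 0.240368.
Therefore gamma(1) = 0.2404 (to 4 decimal places).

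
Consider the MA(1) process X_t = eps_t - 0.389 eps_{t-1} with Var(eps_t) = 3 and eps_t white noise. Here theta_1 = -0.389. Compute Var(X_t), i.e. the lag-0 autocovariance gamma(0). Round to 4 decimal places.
\gamma(0) = 3.4540

For an MA(q) process X_t = eps_t + sum_i theta_i eps_{t-i} with
Var(eps_t) = sigma^2, the variance is
  gamma(0) = sigma^2 * (1 + sum_i theta_i^2).
  sum_i theta_i^2 = (-0.389)^2 = 0.151321.
  gamma(0) = 3 * (1 + 0.151321) = 3 * 1.151321 = 3.453963, which rounds to 3.4540.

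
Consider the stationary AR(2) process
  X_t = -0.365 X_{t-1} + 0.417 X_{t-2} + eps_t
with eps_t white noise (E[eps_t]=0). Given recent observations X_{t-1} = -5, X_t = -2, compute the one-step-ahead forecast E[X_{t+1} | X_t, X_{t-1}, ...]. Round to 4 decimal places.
E[X_{t+1} \mid \mathcal F_t] = -1.3550

For an AR(p) model X_t = c + sum_i phi_i X_{t-i} + eps_t, the
one-step-ahead conditional mean is
  E[X_{t+1} | X_t, ...] = c + sum_i phi_i X_{t+1-i}.
Substitute known values:
  E[X_{t+1} | ...] = (-0.365) * (-2) + (0.417) * (-5)
                   = -1.3550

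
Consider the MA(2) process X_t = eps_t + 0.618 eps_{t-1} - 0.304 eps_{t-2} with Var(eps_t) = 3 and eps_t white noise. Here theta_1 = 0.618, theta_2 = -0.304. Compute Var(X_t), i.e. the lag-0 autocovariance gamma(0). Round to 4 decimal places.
\gamma(0) = 4.4230

For an MA(q) process X_t = eps_t + sum_i theta_i eps_{t-i} with
Var(eps_t) = sigma^2, the variance is
  gamma(0) = sigma^2 * (1 + sum_i theta_i^2).
  sum_i theta_i^2 = (0.618)^2 + (-0.304)^2 = 0.381924 + 0.092416 = 0.47434.
  gamma(0) = 3 * (1 + 0.47434) = 3 * 1.47434 = 4.42302, which rounds to 4.4230.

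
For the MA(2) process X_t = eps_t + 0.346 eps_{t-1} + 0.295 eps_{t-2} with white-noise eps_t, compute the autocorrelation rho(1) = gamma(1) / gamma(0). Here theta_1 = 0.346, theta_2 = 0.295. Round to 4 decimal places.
\rho(1) = 0.3713

For an MA(q) process with theta_0 = 1, the autocovariance is
  gamma(k) = sigma^2 * sum_{i=0..q-k} theta_i * theta_{i+k},
and rho(k) = gamma(k) / gamma(0). Sigma^2 cancels.
  numerator   = (1)*(0.346) + (0.346)*(0.295) = 0.44807.
  denominator = (1)^2 + (0.346)^2 + (0.295)^2 = 1.206741.
  rho(1) = 0.44807 / 1.206741 = 0.3713.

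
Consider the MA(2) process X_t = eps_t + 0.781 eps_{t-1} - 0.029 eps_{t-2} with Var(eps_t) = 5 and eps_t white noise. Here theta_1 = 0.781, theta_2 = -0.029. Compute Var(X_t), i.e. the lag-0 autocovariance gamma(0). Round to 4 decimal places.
\gamma(0) = 8.0540

For an MA(q) process X_t = eps_t + sum_i theta_i eps_{t-i} with
Var(eps_t) = sigma^2, the variance is
  gamma(0) = sigma^2 * (1 + sum_i theta_i^2).
  sum_i theta_i^2 = (0.781)^2 + (-0.029)^2 = 0.609961 + 0.000841 = 0.610802.
  gamma(0) = 5 * (1 + 0.610802) = 5 * 1.610802 = 8.05401, which rounds to 8.0540.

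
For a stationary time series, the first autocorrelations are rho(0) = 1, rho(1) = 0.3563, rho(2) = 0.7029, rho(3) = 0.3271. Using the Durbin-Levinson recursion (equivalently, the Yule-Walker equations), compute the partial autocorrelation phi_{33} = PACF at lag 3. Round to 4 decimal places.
\phi_{33} = 0.0138

The PACF at lag k is phi_{kk}, the last component of the solution
to the Yule-Walker system G_k phi = r_k where
  (G_k)_{ij} = rho(|i - j|), (r_k)_i = rho(i), i,j = 1..k.
Equivalently, Durbin-Levinson gives phi_{kk} iteratively:
  phi_{11} = rho(1)
  phi_{kk} = [rho(k) - sum_{j=1..k-1} phi_{k-1,j} rho(k-j)]
            / [1 - sum_{j=1..k-1} phi_{k-1,j} rho(j)],
  phi_{k,j} = phi_{k-1,j} - phi_{kk} phi_{k-1,k-j},  j = 1..k-1.
Step k = 1:
  phi_11 = rho(1) = 0.3563.
Step k = 2:
  phi_22 = [rho(2) - phi_11 rho(1)] / [1 - phi_11 rho(1)] = [0.7029 - (0.3563)(0.3563)] / [1 - (0.3563)(0.3563)]
         = 0.57595031 / 0.87305031 = 0.659699.
  Update: phi_21 = phi_11 - phi_22 phi_11 = 0.3563 - (0.659699)(0.3563) = 0.121249.
Step k = 3:
  phi_33 = [rho(3) - phi_21 rho(2) - phi_22 rho(1)] / [1 - phi_21 rho(1) - phi_22 rho(2)]
    numerator   = 0.3271 - (0.121249)(0.7029) - (0.659699)(0.3563) = 0.00682316
    denominator = 1 - (0.121249)(0.3563) - (0.659699)(0.7029) = 0.49309654
  phi_33 = 0.00682316 / 0.49309654 = 0.0138.
Therefore phi_{33} = 0.0138.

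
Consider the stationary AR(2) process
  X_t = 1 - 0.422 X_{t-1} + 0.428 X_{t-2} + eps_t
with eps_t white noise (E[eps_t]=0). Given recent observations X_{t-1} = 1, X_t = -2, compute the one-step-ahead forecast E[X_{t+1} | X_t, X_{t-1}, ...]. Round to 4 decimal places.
E[X_{t+1} \mid \mathcal F_t] = 2.2720

For an AR(p) model X_t = c + sum_i phi_i X_{t-i} + eps_t, the
one-step-ahead conditional mean is
  E[X_{t+1} | X_t, ...] = c + sum_i phi_i X_{t+1-i}.
Substitute known values:
  E[X_{t+1} | ...] = 1 + (-0.422) * (-2) + (0.428) * (1)
                   = 2.2720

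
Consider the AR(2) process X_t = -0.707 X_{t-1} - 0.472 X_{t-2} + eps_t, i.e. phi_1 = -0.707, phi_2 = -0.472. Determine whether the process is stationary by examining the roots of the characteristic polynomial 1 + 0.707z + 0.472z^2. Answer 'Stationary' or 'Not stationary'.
\text{Stationary}

The AR(p) characteristic polynomial is P(z) = 1 + 0.707z + 0.472z^2.
Stationarity requires all roots to lie outside the unit circle, i.e. |z| > 1 for every root.
Set 1 + (0.707) z + (0.472) z^2 = 0, i.e. a z^2 + b z + c = 0 with a = 0.472, b = 0.707, c = 1.
Discriminant D = b^2 - 4ac = (0.707)^2 - 4*(0.472)*1 = 0.499849 - (1.888) = -1.388151.
D < 0, so the roots are the complex-conjugate pair z = (-b +/- i sqrt(-D)) / (2a) = -0.7489 +/- 1.2481i.
For a conjugate pair |z|^2 = z * conj(z) = (product of roots) = c/a = 1/(0.472) = 2.118644, so |z| = sqrt(2.118644) = 1.4556 for both roots.
Moduli of all roots: 1.4556, 1.4556.
All moduli strictly greater than 1? Yes.
Verdict: Stationary.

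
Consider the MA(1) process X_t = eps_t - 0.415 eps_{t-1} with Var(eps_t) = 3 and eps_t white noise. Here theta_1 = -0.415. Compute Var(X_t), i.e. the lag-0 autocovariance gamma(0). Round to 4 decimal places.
\gamma(0) = 3.5167

For an MA(q) process X_t = eps_t + sum_i theta_i eps_{t-i} with
Var(eps_t) = sigma^2, the variance is
  gamma(0) = sigma^2 * (1 + sum_i theta_i^2).
  sum_i theta_i^2 = (-0.415)^2 = 0.172225.
  gamma(0) = 3 * (1 + 0.172225) = 3 * 1.172225 = 3.516675, which rounds to 3.5167.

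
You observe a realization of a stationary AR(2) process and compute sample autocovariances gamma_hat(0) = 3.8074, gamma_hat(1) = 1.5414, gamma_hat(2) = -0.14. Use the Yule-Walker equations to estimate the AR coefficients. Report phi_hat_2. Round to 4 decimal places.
\hat\phi_{2} = -0.2400

The Yule-Walker equations for an AR(p) process read, in matrix form,
  Gamma_p phi = r_p,   with   (Gamma_p)_{ij} = gamma(|i - j|),
                       (r_p)_i = gamma(i),   i,j = 1..p.
Substitute the sample gammas (Toeplitz matrix and right-hand side of size 2):
  Gamma_p = [[3.8074, 1.5414], [1.5414, 3.8074]]
  r_p     = [1.5414, -0.14]
Written out:
  3.8074 phi_1 + 1.5414 phi_2 = 1.5414
  1.5414 phi_1 + 3.8074 phi_2 = -0.14
Solve by Cramer's rule:
  det = gamma(0)^2 - gamma(1)^2 = (3.8074)^2 - (1.5414)^2 = 14.49629476 - 2.37591396 = 12.1203808
  phi_hat_1 = [gamma(1) gamma(0) - gamma(1) gamma(2)] / det = [(1.5414)(3.8074) - (1.5414)(-0.14)] / 12.1203808 = 6.08452236 / 12.1203808 = 0.502
  phi_hat_2 = [gamma(0) gamma(2) - gamma(1)^2] / det = [(3.8074)(-0.14) - (1.5414)^2] / 12.1203808 = -2.90894996 / 12.1203808 = -0.24
So phi_hat = [0.5020, -0.2400].
Therefore phi_hat_2 = -0.2400.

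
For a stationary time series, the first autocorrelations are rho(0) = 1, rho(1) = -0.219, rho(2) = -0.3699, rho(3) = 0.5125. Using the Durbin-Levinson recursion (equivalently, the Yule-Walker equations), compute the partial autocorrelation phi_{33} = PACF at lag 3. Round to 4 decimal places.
\phi_{33} = 0.3901

The PACF at lag k is phi_{kk}, the last component of the solution
to the Yule-Walker system G_k phi = r_k where
  (G_k)_{ij} = rho(|i - j|), (r_k)_i = rho(i), i,j = 1..k.
Equivalently, Durbin-Levinson gives phi_{kk} iteratively:
  phi_{11} = rho(1)
  phi_{kk} = [rho(k) - sum_{j=1..k-1} phi_{k-1,j} rho(k-j)]
            / [1 - sum_{j=1..k-1} phi_{k-1,j} rho(j)],
  phi_{k,j} = phi_{k-1,j} - phi_{kk} phi_{k-1,k-j},  j = 1..k-1.
Step k = 1:
  phi_11 = rho(1) = -0.219.
Step k = 2:
  phi_22 = [rho(2) - phi_11 rho(1)] / [1 - phi_11 rho(1)] = [-0.3699 - (-0.219)(-0.219)] / [1 - (-0.219)(-0.219)]
         = -0.417861 / 0.952039 = -0.438912.
  Update: phi_21 = phi_11 - phi_22 phi_11 = -0.219 - (-0.438912)(-0.219) = -0.315122.
Step k = 3:
  phi_33 = [rho(3) - phi_21 rho(2) - phi_22 rho(1)] / [1 - phi_21 rho(1) - phi_22 rho(2)]
    numerator   = 0.5125 - (-0.315122)(-0.3699) - (-0.438912)(-0.219) = 0.29981485
    denominator = 1 - (-0.315122)(-0.219) - (-0.438912)(-0.3699) = 0.76863494
  phi_33 = 0.29981485 / 0.76863494 = 0.3901.
Therefore phi_{33} = 0.3901.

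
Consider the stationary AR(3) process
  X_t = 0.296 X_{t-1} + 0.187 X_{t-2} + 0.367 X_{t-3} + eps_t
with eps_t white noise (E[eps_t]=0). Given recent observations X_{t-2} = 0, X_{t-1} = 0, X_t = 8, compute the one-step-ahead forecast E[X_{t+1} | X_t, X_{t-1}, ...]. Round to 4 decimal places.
E[X_{t+1} \mid \mathcal F_t] = 2.3680

For an AR(p) model X_t = c + sum_i phi_i X_{t-i} + eps_t, the
one-step-ahead conditional mean is
  E[X_{t+1} | X_t, ...] = c + sum_i phi_i X_{t+1-i}.
Substitute known values:
  E[X_{t+1} | ...] = (0.296) * (8) + (0.187) * (0) + (0.367) * (0)
                   = 2.3680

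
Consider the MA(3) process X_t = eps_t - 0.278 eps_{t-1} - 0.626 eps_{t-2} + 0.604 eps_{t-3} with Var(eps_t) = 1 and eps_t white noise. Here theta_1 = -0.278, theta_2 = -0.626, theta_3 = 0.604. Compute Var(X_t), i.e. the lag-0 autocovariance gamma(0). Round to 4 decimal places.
\gamma(0) = 1.8340

For an MA(q) process X_t = eps_t + sum_i theta_i eps_{t-i} with
Var(eps_t) = sigma^2, the variance is
  gamma(0) = sigma^2 * (1 + sum_i theta_i^2).
  sum_i theta_i^2 = (-0.278)^2 + (-0.626)^2 + (0.604)^2 = 0.077284 + 0.391876 + 0.364816 = 0.833976.
  gamma(0) = 1 * (1 + 0.833976) = 1 * 1.833976 = 1.833976, which rounds to 1.8340.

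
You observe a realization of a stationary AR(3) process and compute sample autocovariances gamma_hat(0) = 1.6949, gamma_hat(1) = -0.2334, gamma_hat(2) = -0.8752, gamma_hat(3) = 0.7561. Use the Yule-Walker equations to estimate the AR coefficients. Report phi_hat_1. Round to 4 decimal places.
\hat\phi_{1} = -0.0061

The Yule-Walker equations for an AR(p) process read, in matrix form,
  Gamma_p phi = r_p,   with   (Gamma_p)_{ij} = gamma(|i - j|),
                       (r_p)_i = gamma(i),   i,j = 1..p.
Substitute the sample gammas (Toeplitz matrix and right-hand side of size 3):
  Gamma_p = [[1.6949, -0.2334, -0.8752], [-0.2334, 1.6949, -0.2334], [-0.8752, -0.2334, 1.6949]]
  r_p     = [-0.2334, -0.8752, 0.7561]
Written out (R1..R3):
  (R1) 1.6949 phi_1 - 0.2334 phi_2 - 0.8752 phi_3 = -0.2334
  (R2) -0.2334 phi_1 + 1.6949 phi_2 - 0.2334 phi_3 = -0.8752
  (R3) -0.8752 phi_1 - 0.2334 phi_2 + 1.6949 phi_3 = 0.7561
Gaussian elimination:
  R2 <- R2 - (-0.2334/1.6949) R1 = R2 - (-0.137707) R1:  1.662759 phi_2 - 0.353921 phi_3 = -0.907341
  R3 <- R3 - (-0.8752/1.6949) R1 = R3 - (-0.516373) R1:  -0.353921 phi_2 + 1.242971 phi_3 = 0.635579
  R3 <- R3 - (-0.353921/1.662759) R2 = R3 - (-0.212852) R2:  1.167638 phi_3 = 0.442449
Back-substitution:
  phi_hat_3 = 0.442449 / 1.167638 = 0.378927
  phi_hat_2 = (-0.907341 - (-0.353921)(0.378927)) / 1.662759 = -0.465029
  phi_hat_1 = (-0.2334 - (-0.2334)(-0.465029) - (-0.8752)(0.378927)) / 1.6949 = -0.006078
So phi_hat = [-0.0061, -0.4650, 0.3789].
Therefore phi_hat_1 = -0.0061.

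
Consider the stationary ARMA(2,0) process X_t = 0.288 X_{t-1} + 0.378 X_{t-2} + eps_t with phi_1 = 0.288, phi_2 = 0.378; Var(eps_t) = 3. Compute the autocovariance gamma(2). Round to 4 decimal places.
\gamma(2) = 2.2782

Multiply the model equation by X_{t-k} and take expectations. With theta_0 = psi_0 = 1 and psi_j the MA(infinity) weights, this gives
  gamma(k) - sum_i phi_i gamma(k-i) = c_k,
  c_k = sigma^2 * sum_{j=k..q} theta_j psi_{j-k}   (c_k = 0 for k > q),
using gamma(-m) = gamma(m).
Pure AR (q = 0): c_0 = sigma^2 = 3, c_k = 0 for k >= 1.
Equations for k = 0, 1, 2 (AR order 2, c_2 = 0):
  (E0) gamma(0) = phi_1 gamma(1) + phi_2 gamma(2) + c_0
  (E1) gamma(1) = phi_1 gamma(0) + phi_2 gamma(1) + c_1
  (E2) gamma(2) = phi_1 gamma(1) + phi_2 gamma(0)
From (E1): gamma(1) = A gamma(0) + B with
  A = phi_1 / (1 - phi_2) = 0.288 / 0.622 = 0.463023,   B = c_1 / (1 - phi_2) = 0 / 0.622 = 0.
Insert (E2) into (E0): gamma(0) (1 - phi_2^2) = phi_1 (1 + phi_2) gamma(1) + c_0.
  phi_1 (1 + phi_2) = (0.288)(1.378) = 0.396864,   1 - phi_2^2 = 0.857116.
Replace gamma(1) by A gamma(0) + B and collect gamma(0):
  gamma(0) [0.857116 - (0.396864)(0.463023)] = c_0 = 3
  gamma(0) * 0.673359 = 3
  gamma(0) = 3 / 0.673359 = 4.455275.
  gamma(1) = A gamma(0) = (0.463023)(4.455275) = 2.062893.
  gamma(2) = phi_1 gamma(1) + phi_2 gamma(0) = (0.288)(2.062893) + (0.378)(4.455275) = 2.278207.
Therefore gamma(2) = 2.2782 (to 4 decimal places).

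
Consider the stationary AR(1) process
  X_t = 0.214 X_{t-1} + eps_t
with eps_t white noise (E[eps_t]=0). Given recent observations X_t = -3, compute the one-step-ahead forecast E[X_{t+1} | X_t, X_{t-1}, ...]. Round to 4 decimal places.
E[X_{t+1} \mid \mathcal F_t] = -0.6420

For an AR(p) model X_t = c + sum_i phi_i X_{t-i} + eps_t, the
one-step-ahead conditional mean is
  E[X_{t+1} | X_t, ...] = c + sum_i phi_i X_{t+1-i}.
Substitute known values:
  E[X_{t+1} | ...] = (0.214) * (-3)
                   = -0.6420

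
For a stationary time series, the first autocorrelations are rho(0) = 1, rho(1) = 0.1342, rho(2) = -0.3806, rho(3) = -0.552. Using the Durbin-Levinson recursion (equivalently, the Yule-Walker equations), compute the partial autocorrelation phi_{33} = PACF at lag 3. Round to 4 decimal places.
\phi_{33} = -0.5190

The PACF at lag k is phi_{kk}, the last component of the solution
to the Yule-Walker system G_k phi = r_k where
  (G_k)_{ij} = rho(|i - j|), (r_k)_i = rho(i), i,j = 1..k.
Equivalently, Durbin-Levinson gives phi_{kk} iteratively:
  phi_{11} = rho(1)
  phi_{kk} = [rho(k) - sum_{j=1..k-1} phi_{k-1,j} rho(k-j)]
            / [1 - sum_{j=1..k-1} phi_{k-1,j} rho(j)],
  phi_{k,j} = phi_{k-1,j} - phi_{kk} phi_{k-1,k-j},  j = 1..k-1.
Step k = 1:
  phi_11 = rho(1) = 0.1342.
Step k = 2:
  phi_22 = [rho(2) - phi_11 rho(1)] / [1 - phi_11 rho(1)] = [-0.3806 - (0.1342)(0.1342)] / [1 - (0.1342)(0.1342)]
         = -0.39860964 / 0.98199036 = -0.40592.
  Update: phi_21 = phi_11 - phi_22 phi_11 = 0.1342 - (-0.40592)(0.1342) = 0.188674.
Step k = 3:
  phi_33 = [rho(3) - phi_21 rho(2) - phi_22 rho(1)] / [1 - phi_21 rho(1) - phi_22 rho(2)]
    numerator   = -0.552 - (0.188674)(-0.3806) - (-0.40592)(0.1342) = -0.42571601
    denominator = 1 - (0.188674)(0.1342) - (-0.40592)(-0.3806) = 0.82018669
  phi_33 = -0.42571601 / 0.82018669 = -0.519.
Therefore phi_{33} = -0.5190.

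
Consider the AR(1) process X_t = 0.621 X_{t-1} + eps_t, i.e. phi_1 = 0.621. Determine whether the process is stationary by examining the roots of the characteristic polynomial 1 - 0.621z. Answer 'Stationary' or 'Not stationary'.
\text{Stationary}

The AR(p) characteristic polynomial is P(z) = 1 - 0.621z.
Stationarity requires all roots to lie outside the unit circle, i.e. |z| > 1 for every root.
This is linear in z: 1 + (-0.621) z = 0  =>  z = -1/(-0.621) = 1.610306,  |z| = 1.610306.
Moduli of all roots: 1.6103.
All moduli strictly greater than 1? Yes.
Verdict: Stationary.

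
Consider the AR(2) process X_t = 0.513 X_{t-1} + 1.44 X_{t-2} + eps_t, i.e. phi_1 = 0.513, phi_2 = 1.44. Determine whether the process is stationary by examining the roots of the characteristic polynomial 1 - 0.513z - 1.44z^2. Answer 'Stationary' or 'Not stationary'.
\text{Not stationary}

The AR(p) characteristic polynomial is P(z) = 1 - 0.513z - 1.44z^2.
Stationarity requires all roots to lie outside the unit circle, i.e. |z| > 1 for every root.
Set 1 + (-0.513) z + (-1.44) z^2 = 0, i.e. a z^2 + b z + c = 0 with a = -1.44, b = -0.513, c = 1.
Discriminant D = b^2 - 4ac = (-0.513)^2 - 4*(-1.44)*1 = 0.263169 - (-5.76) = 6.023169.
D >= 0, so the roots are real: z = (-b +/- sqrt(D)) / (2a) = (0.513 +/- 2.454215) / (-2.88).
  z_1 = (0.513 + 2.454215) / (-2.88) = -1.0303,   |z_1| = 1.0303.
  z_2 = (0.513 - 2.454215) / (-2.88) = 0.674,   |z_2| = 0.674.
Moduli of all roots: 1.0303, 0.6740.
All moduli strictly greater than 1? No.
Verdict: Not stationary.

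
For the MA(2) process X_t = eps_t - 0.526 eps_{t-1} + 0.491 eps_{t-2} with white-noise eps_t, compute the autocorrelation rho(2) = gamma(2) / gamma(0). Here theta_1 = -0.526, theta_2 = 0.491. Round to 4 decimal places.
\rho(2) = 0.3235

For an MA(q) process with theta_0 = 1, the autocovariance is
  gamma(k) = sigma^2 * sum_{i=0..q-k} theta_i * theta_{i+k},
and rho(k) = gamma(k) / gamma(0). Sigma^2 cancels.
  numerator   = (1)*(0.491) = 0.491.
  denominator = (1)^2 + (-0.526)^2 + (0.491)^2 = 1.517757.
  rho(2) = 0.491 / 1.517757 = 0.3235.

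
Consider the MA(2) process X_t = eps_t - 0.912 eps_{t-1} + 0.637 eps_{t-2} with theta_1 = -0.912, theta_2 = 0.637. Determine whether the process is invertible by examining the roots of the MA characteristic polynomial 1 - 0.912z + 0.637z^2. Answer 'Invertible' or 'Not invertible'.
\text{Invertible}

The MA(q) characteristic polynomial is P(z) = 1 - 0.912z + 0.637z^2.
Invertibility requires all roots to lie outside the unit circle, i.e. |z| > 1 for every root.
Set 1 + (-0.912) z + (0.637) z^2 = 0, i.e. a z^2 + b z + c = 0 with a = 0.637, b = -0.912, c = 1.
Discriminant D = b^2 - 4ac = (-0.912)^2 - 4*(0.637)*1 = 0.831744 - (2.548) = -1.716256.
D < 0, so the roots are the complex-conjugate pair z = (-b +/- i sqrt(-D)) / (2a) = 0.7159 +/- 1.0283i.
For a conjugate pair |z|^2 = z * conj(z) = (product of roots) = c/a = 1/(0.637) = 1.569859, so |z| = sqrt(1.569859) = 1.2529 for both roots.
Moduli of all roots: 1.2529, 1.2529.
All moduli strictly greater than 1? Yes.
Verdict: Invertible.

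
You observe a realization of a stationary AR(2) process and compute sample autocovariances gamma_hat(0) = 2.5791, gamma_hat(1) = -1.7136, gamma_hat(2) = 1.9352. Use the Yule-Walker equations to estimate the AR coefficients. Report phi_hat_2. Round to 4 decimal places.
\hat\phi_{2} = 0.5530

The Yule-Walker equations for an AR(p) process read, in matrix form,
  Gamma_p phi = r_p,   with   (Gamma_p)_{ij} = gamma(|i - j|),
                       (r_p)_i = gamma(i),   i,j = 1..p.
Substitute the sample gammas (Toeplitz matrix and right-hand side of size 2):
  Gamma_p = [[2.5791, -1.7136], [-1.7136, 2.5791]]
  r_p     = [-1.7136, 1.9352]
Written out:
  2.5791 phi_1 - 1.7136 phi_2 = -1.7136
  -1.7136 phi_1 + 2.5791 phi_2 = 1.9352
Solve by Cramer's rule:
  det = gamma(0)^2 - gamma(1)^2 = (2.5791)^2 - (-1.7136)^2 = 6.65175681 - 2.93642496 = 3.71533185
  phi_hat_1 = [gamma(1) gamma(0) - gamma(1) gamma(2)] / det = [(-1.7136)(2.5791) - (-1.7136)(1.9352)] / 3.71533185 = -1.10338704 / 3.71533185 = -0.297
  phi_hat_2 = [gamma(0) gamma(2) - gamma(1)^2] / det = [(2.5791)(1.9352) - (-1.7136)^2] / 3.71533185 = 2.05464936 / 3.71533185 = 0.553
So phi_hat = [-0.2970, 0.5530].
Therefore phi_hat_2 = 0.5530.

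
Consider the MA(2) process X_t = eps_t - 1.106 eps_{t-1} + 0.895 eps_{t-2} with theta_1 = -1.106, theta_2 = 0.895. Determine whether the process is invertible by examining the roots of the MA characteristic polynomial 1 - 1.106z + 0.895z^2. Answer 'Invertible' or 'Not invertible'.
\text{Invertible}

The MA(q) characteristic polynomial is P(z) = 1 - 1.106z + 0.895z^2.
Invertibility requires all roots to lie outside the unit circle, i.e. |z| > 1 for every root.
Set 1 + (-1.106) z + (0.895) z^2 = 0, i.e. a z^2 + b z + c = 0 with a = 0.895, b = -1.106, c = 1.
Discriminant D = b^2 - 4ac = (-1.106)^2 - 4*(0.895)*1 = 1.223236 - (3.58) = -2.356764.
D < 0, so the roots are the complex-conjugate pair z = (-b +/- i sqrt(-D)) / (2a) = 0.6179 +/- 0.8576i.
For a conjugate pair |z|^2 = z * conj(z) = (product of roots) = c/a = 1/(0.895) = 1.117318, so |z| = sqrt(1.117318) = 1.057 for both roots.
Moduli of all roots: 1.0570, 1.0570.
All moduli strictly greater than 1? Yes.
Verdict: Invertible.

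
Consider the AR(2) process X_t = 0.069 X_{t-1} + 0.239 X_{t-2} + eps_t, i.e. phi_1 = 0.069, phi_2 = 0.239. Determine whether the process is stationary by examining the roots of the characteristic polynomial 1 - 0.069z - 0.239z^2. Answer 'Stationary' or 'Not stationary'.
\text{Stationary}

The AR(p) characteristic polynomial is P(z) = 1 - 0.069z - 0.239z^2.
Stationarity requires all roots to lie outside the unit circle, i.e. |z| > 1 for every root.
Set 1 + (-0.069) z + (-0.239) z^2 = 0, i.e. a z^2 + b z + c = 0 with a = -0.239, b = -0.069, c = 1.
Discriminant D = b^2 - 4ac = (-0.069)^2 - 4*(-0.239)*1 = 0.004761 - (-0.956) = 0.960761.
D >= 0, so the roots are real: z = (-b +/- sqrt(D)) / (2a) = (0.069 +/- 0.980184) / (-0.478).
  z_1 = (0.069 + 0.980184) / (-0.478) = -2.1949,   |z_1| = 2.1949.
  z_2 = (0.069 - 0.980184) / (-0.478) = 1.9062,   |z_2| = 1.9062.
Moduli of all roots: 2.1949, 1.9062.
All moduli strictly greater than 1? Yes.
Verdict: Stationary.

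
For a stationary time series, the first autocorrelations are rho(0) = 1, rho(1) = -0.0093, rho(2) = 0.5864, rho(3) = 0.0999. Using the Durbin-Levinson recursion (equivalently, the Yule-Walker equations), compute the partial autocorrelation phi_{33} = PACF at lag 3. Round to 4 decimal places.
\phi_{33} = 0.1640

The PACF at lag k is phi_{kk}, the last component of the solution
to the Yule-Walker system G_k phi = r_k where
  (G_k)_{ij} = rho(|i - j|), (r_k)_i = rho(i), i,j = 1..k.
Equivalently, Durbin-Levinson gives phi_{kk} iteratively:
  phi_{11} = rho(1)
  phi_{kk} = [rho(k) - sum_{j=1..k-1} phi_{k-1,j} rho(k-j)]
            / [1 - sum_{j=1..k-1} phi_{k-1,j} rho(j)],
  phi_{k,j} = phi_{k-1,j} - phi_{kk} phi_{k-1,k-j},  j = 1..k-1.
Step k = 1:
  phi_11 = rho(1) = -0.0093.
Step k = 2:
  phi_22 = [rho(2) - phi_11 rho(1)] / [1 - phi_11 rho(1)] = [0.5864 - (-0.0093)(-0.0093)] / [1 - (-0.0093)(-0.0093)]
         = 0.58631351 / 0.99991351 = 0.586364.
  Update: phi_21 = phi_11 - phi_22 phi_11 = -0.0093 - (0.586364)(-0.0093) = -0.003847.
Step k = 3:
  phi_33 = [rho(3) - phi_21 rho(2) - phi_22 rho(1)] / [1 - phi_21 rho(1) - phi_22 rho(2)]
    numerator   = 0.0999 - (-0.003847)(0.5864) - (0.586364)(-0.0093) = 0.10760896
    denominator = 1 - (-0.003847)(-0.0093) - (0.586364)(0.5864) = 0.65612024
  phi_33 = 0.10760896 / 0.65612024 = 0.164.
Therefore phi_{33} = 0.1640.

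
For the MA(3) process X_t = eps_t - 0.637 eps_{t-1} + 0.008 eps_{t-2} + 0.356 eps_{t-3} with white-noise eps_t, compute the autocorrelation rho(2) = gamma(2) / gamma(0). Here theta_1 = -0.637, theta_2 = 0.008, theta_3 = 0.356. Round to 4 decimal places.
\rho(2) = -0.1427

For an MA(q) process with theta_0 = 1, the autocovariance is
  gamma(k) = sigma^2 * sum_{i=0..q-k} theta_i * theta_{i+k},
and rho(k) = gamma(k) / gamma(0). Sigma^2 cancels.
  numerator   = (1)*(0.008) + (-0.637)*(0.356) = -0.218772.
  denominator = (1)^2 + (-0.637)^2 + (0.008)^2 + (0.356)^2 = 1.532569.
  rho(2) = -0.218772 / 1.532569 = -0.1427.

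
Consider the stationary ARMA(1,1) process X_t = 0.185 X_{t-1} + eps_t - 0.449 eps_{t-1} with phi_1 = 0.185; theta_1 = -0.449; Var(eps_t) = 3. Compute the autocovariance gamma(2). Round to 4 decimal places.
\gamma(2) = -0.1391

Multiply the model equation by X_{t-k} and take expectations. With theta_0 = psi_0 = 1 and psi_j the MA(infinity) weights, this gives
  gamma(k) - sum_i phi_i gamma(k-i) = c_k,
  c_k = sigma^2 * sum_{j=k..q} theta_j psi_{j-k}   (c_k = 0 for k > q),
using gamma(-m) = gamma(m).
psi-weights needed (psi_j = theta_j + sum_i phi_i psi_{j-i}):
  psi_1 = theta_1 + phi_1 = -0.449 + (0.185) = -0.264
Right-hand sides:
  c_0 = sigma^2 (1 + theta_1 psi_1) = 3 * (1 + (-0.449)(-0.264)) = 3 * 1.118536 = 3.355608
  c_1 = sigma^2 theta_1 = 3 * (-0.449) = -1.347
  c_2 = 0
Equations for k = 0 and k = 1 (AR order 1):
  gamma(0) = phi_1 gamma(1) + c_0
  gamma(1) = phi_1 gamma(0) + c_1
Substituting the second into the first: gamma(0) (1 - phi_1^2) = c_0 + phi_1 c_1, so
  gamma(0) = (c_0 + phi_1 c_1) / (1 - phi_1^2) = (3.355608 + (0.185)(-1.347)) / (1 - (0.185)^2) = 3.106413 / 0.965775 = 3.216498.
  gamma(1) = phi_1 gamma(0) + c_1 = (0.185)(3.216498) + (-1.347) = -0.751948.
For k = 2 (> q): gamma(2) = phi_1 gamma(1) = (0.185)(-0.751948) = -0.13911.
Therefore gamma(2) = -0.1391 (to 4 decimal places).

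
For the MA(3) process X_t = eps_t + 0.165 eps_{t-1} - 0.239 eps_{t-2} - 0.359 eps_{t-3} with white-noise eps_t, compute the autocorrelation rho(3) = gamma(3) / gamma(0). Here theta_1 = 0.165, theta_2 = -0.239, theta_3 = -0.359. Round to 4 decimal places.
\rho(3) = -0.2959

For an MA(q) process with theta_0 = 1, the autocovariance is
  gamma(k) = sigma^2 * sum_{i=0..q-k} theta_i * theta_{i+k},
and rho(k) = gamma(k) / gamma(0). Sigma^2 cancels.
  numerator   = (1)*(-0.359) = -0.359.
  denominator = (1)^2 + (0.165)^2 + (-0.239)^2 + (-0.359)^2 = 1.213227.
  rho(3) = -0.359 / 1.213227 = -0.2959.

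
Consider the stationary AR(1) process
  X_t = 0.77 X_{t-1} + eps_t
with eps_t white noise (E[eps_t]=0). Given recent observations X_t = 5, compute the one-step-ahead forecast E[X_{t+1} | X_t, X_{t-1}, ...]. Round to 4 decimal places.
E[X_{t+1} \mid \mathcal F_t] = 3.8500

For an AR(p) model X_t = c + sum_i phi_i X_{t-i} + eps_t, the
one-step-ahead conditional mean is
  E[X_{t+1} | X_t, ...] = c + sum_i phi_i X_{t+1-i}.
Substitute known values:
  E[X_{t+1} | ...] = (0.77) * (5)
                   = 3.8500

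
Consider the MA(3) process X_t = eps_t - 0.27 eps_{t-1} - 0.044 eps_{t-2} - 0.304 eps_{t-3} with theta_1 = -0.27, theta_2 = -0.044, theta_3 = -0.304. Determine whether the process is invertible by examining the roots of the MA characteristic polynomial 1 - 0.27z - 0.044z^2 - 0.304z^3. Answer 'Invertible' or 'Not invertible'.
\text{Invertible}

The MA(q) characteristic polynomial is P(z) = 1 - 0.27z - 0.044z^2 - 0.304z^3.
Invertibility requires all roots to lie outside the unit circle, i.e. |z| > 1 for every root.
Degree 3: look for a simple real root z0 first, then factor out (1 - z/z0) and solve the remaining quadratic.
Testing z0 = 1.25: P(1.25) = 1 + (-0.27)(1.25) + (-0.044)(1.25)^2 + (-0.304)(1.25)^3
  = 1 + (-0.3375) + (-0.06875) + (-0.59375) = 0.  So z_0 = 1.25 is a root, |z_0| = 1.25.
Divide out the factor (1 - 0.8 z) = (1 - z/z0) (since 1/z0 = 0.8):
  P(z) = (1 - 0.8 z)(1 + (0.53) z + (0.38) z^2)
  [check: z-coef 0.53 - (0.8) = -0.27; z^2-coef 0.38 - (0.8)(0.53) = -0.044; z^3-coef -(0.8)(0.38) = -0.304.]
Remaining roots from the quadratic factor 1 + (0.53) z + (0.38) z^2:
  Set 1 + (0.53) z + (0.38) z^2 = 0, i.e. a z^2 + b z + c = 0 with a = 0.38, b = 0.53, c = 1.
  Discriminant D = b^2 - 4ac = (0.53)^2 - 4*(0.38)*1 = 0.2809 - (1.52) = -1.2391.
  D < 0, so the roots are the complex-conjugate pair z = (-b +/- i sqrt(-D)) / (2a) = -0.6974 +/- 1.4647i.
  For a conjugate pair |z|^2 = z * conj(z) = (product of roots) = c/a = 1/(0.38) = 2.631579, so |z| = sqrt(2.631579) = 1.6222 for both roots.
Moduli of all roots: 1.2500, 1.6222, 1.6222.
All moduli strictly greater than 1? Yes.
Verdict: Invertible.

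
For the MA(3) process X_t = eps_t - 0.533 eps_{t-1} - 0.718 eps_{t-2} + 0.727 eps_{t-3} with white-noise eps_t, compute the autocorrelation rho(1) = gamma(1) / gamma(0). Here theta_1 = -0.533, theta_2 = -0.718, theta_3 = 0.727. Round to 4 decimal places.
\rho(1) = -0.2888

For an MA(q) process with theta_0 = 1, the autocovariance is
  gamma(k) = sigma^2 * sum_{i=0..q-k} theta_i * theta_{i+k},
and rho(k) = gamma(k) / gamma(0). Sigma^2 cancels.
  numerator   = (1)*(-0.533) + (-0.533)*(-0.718) + (-0.718)*(0.727) = -0.672292.
  denominator = (1)^2 + (-0.533)^2 + (-0.718)^2 + (0.727)^2 = 2.328142.
  rho(1) = -0.672292 / 2.328142 = -0.2888.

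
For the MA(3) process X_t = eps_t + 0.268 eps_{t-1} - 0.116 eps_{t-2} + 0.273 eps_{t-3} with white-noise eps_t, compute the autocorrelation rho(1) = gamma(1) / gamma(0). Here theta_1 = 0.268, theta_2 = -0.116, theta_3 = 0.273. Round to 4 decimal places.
\rho(1) = 0.1770

For an MA(q) process with theta_0 = 1, the autocovariance is
  gamma(k) = sigma^2 * sum_{i=0..q-k} theta_i * theta_{i+k},
and rho(k) = gamma(k) / gamma(0). Sigma^2 cancels.
  numerator   = (1)*(0.268) + (0.268)*(-0.116) + (-0.116)*(0.273) = 0.205244.
  denominator = (1)^2 + (0.268)^2 + (-0.116)^2 + (0.273)^2 = 1.159809.
  rho(1) = 0.205244 / 1.159809 = 0.1770.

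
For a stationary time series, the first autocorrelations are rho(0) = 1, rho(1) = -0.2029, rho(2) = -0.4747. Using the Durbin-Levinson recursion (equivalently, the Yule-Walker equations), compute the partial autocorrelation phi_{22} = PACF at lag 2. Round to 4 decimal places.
\phi_{22} = -0.5380

The PACF at lag k is phi_{kk}, the last component of the solution
to the Yule-Walker system G_k phi = r_k where
  (G_k)_{ij} = rho(|i - j|), (r_k)_i = rho(i), i,j = 1..k.
Equivalently, Durbin-Levinson gives phi_{kk} iteratively:
  phi_{11} = rho(1)
  phi_{kk} = [rho(k) - sum_{j=1..k-1} phi_{k-1,j} rho(k-j)]
            / [1 - sum_{j=1..k-1} phi_{k-1,j} rho(j)],
  phi_{k,j} = phi_{k-1,j} - phi_{kk} phi_{k-1,k-j},  j = 1..k-1.
Step k = 1:
  phi_11 = rho(1) = -0.2029.
Step k = 2:
  phi_22 = [rho(2) - phi_11 rho(1)] / [1 - phi_11 rho(1)] = [-0.4747 - (-0.2029)(-0.2029)] / [1 - (-0.2029)(-0.2029)]
         = -0.51586841 / 0.95883159 = -0.538.
Therefore phi_{22} = -0.5380.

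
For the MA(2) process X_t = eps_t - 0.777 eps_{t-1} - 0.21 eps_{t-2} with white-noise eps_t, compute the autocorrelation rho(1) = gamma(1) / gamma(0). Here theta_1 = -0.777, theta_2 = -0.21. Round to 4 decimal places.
\rho(1) = -0.3725

For an MA(q) process with theta_0 = 1, the autocovariance is
  gamma(k) = sigma^2 * sum_{i=0..q-k} theta_i * theta_{i+k},
and rho(k) = gamma(k) / gamma(0). Sigma^2 cancels.
  numerator   = (1)*(-0.777) + (-0.777)*(-0.21) = -0.61383.
  denominator = (1)^2 + (-0.777)^2 + (-0.21)^2 = 1.647829.
  rho(1) = -0.61383 / 1.647829 = -0.3725.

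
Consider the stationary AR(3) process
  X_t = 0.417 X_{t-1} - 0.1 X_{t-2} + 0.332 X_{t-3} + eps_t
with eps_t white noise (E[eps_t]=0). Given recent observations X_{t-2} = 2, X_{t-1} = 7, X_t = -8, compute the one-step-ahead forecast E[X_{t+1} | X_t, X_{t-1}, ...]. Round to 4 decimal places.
E[X_{t+1} \mid \mathcal F_t] = -3.3720

For an AR(p) model X_t = c + sum_i phi_i X_{t-i} + eps_t, the
one-step-ahead conditional mean is
  E[X_{t+1} | X_t, ...] = c + sum_i phi_i X_{t+1-i}.
Substitute known values:
  E[X_{t+1} | ...] = (0.417) * (-8) + (-0.1) * (7) + (0.332) * (2)
                   = -3.3720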